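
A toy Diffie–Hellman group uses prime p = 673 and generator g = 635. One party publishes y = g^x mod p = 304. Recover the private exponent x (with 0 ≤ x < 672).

211

Baby-step giant-step with m = ceil(sqrt(672)) = 26.
Baby table (635^j mod 673 for j=0..25):
  0:1  1:635  2:98  3:314  4:182  5:487  6:338  7:616
  8:147  9:471  10:273  11:394  12:507  13:251  14:557  15:370
  16:73  17:591  18:424  19:40  20:499  21:555  22:446  23:550
  24:636  25:60
Giant step factor: 635^(-26) ≡ 312 (mod 673).
Scan 304·312^i mod 673 for i = 0, 1, …:
  i=0: 304   i=1: 628   i=2: 93   i=3: 77
  i=4: 469   i=5: 287   i=6: 35   i=7: 152
  i=8: 314
Match at i=8, j=3: x = 8·26 + 3 = 211.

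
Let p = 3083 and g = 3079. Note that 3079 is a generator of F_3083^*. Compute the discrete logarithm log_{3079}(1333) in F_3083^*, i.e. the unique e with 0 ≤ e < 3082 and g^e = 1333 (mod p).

2393

Baby-step giant-step with m = ceil(sqrt(3082)) = 56.
Baby table (3079^j mod 3083 for j=0..55):
  0:1  1:3079  2:16  3:3019  4:256  5:2059  6:1013  7:2114
  8:793  9:2994  10:356  11:1659  12:2613  13:1880  14:1729  15:2333
  16:3000  17:332  18:1755  19:2229  20:333  21:1751  22:2245  23:269
  24:2007  25:1221  26:1282  27:1038  28:2014  29:1193  30:1394  31:590
  32:723  33:191  34:2319  35:3056  36:108  37:2651  38:1728  39:2337
  40:2984  41:396  42:1499  43:170  44:2403  45:2720  46:1452  47:358
  48:1651  49:2645  50:1752  51:2241  52:285  53:1943  54:1477  55:258
Giant step factor: 3079^(-56) ≡ 1897 (mod 3083).
Scan 1333·1897^i mod 3083 for i = 0, 1, …:
  i=0: 1333   i=1: 641   i=2: 1275   i=3: 1603
  i=4: 1053   i=5: 2840   i=6: 1479   i=7: 133
  i=8: 2578   i=9: 828     …   i=41: 1367
  i=42: 396
Match at i=42, j=41: e = 42·56 + 41 = 2393.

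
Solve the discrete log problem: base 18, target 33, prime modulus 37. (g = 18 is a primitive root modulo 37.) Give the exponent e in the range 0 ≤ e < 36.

Successive powers of 18 modulo 37:
  18^0=1  18^1=18  18^2=28  18^3=23  18^4=7  18^5=15
  18^6=11  18^7=13  18^8=12  18^9=31  18^10=3  18^11=17
  18^12=10  18^13=32  18^14=21  18^15=8  18^16=33
So 18^16 ≡ 33 (mod 37), giving e = 16.

16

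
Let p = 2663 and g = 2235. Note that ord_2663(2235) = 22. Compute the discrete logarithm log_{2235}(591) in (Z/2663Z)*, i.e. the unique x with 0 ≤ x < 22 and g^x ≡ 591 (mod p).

Successive powers of 2235 modulo 2663:
  2235^0=1  2235^1=2235  2235^2=2100  2235^3=1294  2235^4=72  2235^5=1140
  2235^6=2072  2235^7=2626  2235^8=2521  2235^9=2190  2235^10=56  2235^11=2662
  2235^12=428  2235^13=563  2235^14=1369  2235^15=2591  2235^16=1523  2235^17=591
So 2235^17 ≡ 591 (mod 2663), giving x = 17.

17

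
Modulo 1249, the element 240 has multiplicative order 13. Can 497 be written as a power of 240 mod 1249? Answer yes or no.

no

⟨240⟩ has order 13; its elements mod 1249 are {1, 68, 77, 83, 146, 240, 349, 644, 648, 877, 933, 994, 1185}.
497 is not in this set.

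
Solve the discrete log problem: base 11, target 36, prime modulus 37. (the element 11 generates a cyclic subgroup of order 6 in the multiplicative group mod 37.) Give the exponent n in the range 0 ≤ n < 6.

3

Successive powers of 11 modulo 37:
  11^0=1  11^1=11  11^2=10  11^3=36
So 11^3 ≡ 36 (mod 37), giving n = 3.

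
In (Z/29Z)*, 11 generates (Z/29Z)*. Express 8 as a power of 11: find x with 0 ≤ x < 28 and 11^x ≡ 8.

27

Successive powers of 11 modulo 29:
  11^0=1  11^1=11  11^2=5  11^3=26  11^4=25  11^5=14
  11^6=9  11^7=12  11^8=16  11^9=2  11^10=22  11^11=10
  11^12=23  11^13=21  11^14=28  11^15=18  11^16=24  11^17=3
  11^18=4  11^19=15  11^20=20  11^21=17  11^22=13  11^23=27
  11^24=7  11^25=19  11^26=6  11^27=8
So 11^27 ≡ 8 (mod 29), giving x = 27.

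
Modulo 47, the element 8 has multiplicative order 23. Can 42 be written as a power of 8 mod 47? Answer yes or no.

yes

42 ∈ ⟨8⟩ iff 42^23 ≡ 1 (mod 47), since |⟨8⟩| = 23.
42^23 mod 47 = 1.
Since 1 = 1, 42 lies in the subgroup.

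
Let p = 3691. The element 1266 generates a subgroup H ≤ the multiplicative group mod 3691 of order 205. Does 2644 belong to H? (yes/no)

2644 ∈ ⟨1266⟩ iff 2644^205 ≡ 1 (mod 3691), since |⟨1266⟩| = 205.
2644^205 mod 3691 = 1.
Since 1 = 1, 2644 lies in the subgroup.

yes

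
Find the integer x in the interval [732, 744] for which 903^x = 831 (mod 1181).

Compute 903^732 mod 1181 = 104, then multiply by 903 repeatedly:
  903^732=104  903^733=613  903^734=831
Found 831 at exponent 734.

734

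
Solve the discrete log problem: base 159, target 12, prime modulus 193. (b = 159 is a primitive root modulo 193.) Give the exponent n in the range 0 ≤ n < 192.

88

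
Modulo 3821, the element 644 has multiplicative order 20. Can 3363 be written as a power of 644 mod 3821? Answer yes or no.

⟨644⟩ has order 20; its elements mod 3821 are {1, 89, 279, 376, 644, 925, 1421, 1737, 1753, 1905, 1916, 2068, 2084, 2400, 2896, 3177, 3445, 3542, 3732, 3820}.
3363 is not in this set.

no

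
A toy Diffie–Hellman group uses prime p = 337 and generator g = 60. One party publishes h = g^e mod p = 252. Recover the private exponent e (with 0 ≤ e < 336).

Baby-step giant-step with m = ceil(sqrt(336)) = 19.
Baby table (60^j mod 337 for j=0..18):
  0:1  1:60  2:230  3:320  4:328  5:134  6:289  7:153
  8:81  9:142  10:95  11:308  12:282  13:70  14:156  15:261
  16:158  17:44  18:281
Giant step factor: 60^(-19) ≡ 236 (mod 337).
Scan 252·236^i mod 337 for i = 0, 1, …:
  i=0: 252   i=1: 160   i=2: 16   i=3: 69
  i=4: 108   i=5: 213   i=6: 55   i=7: 174
  i=8: 287   i=9: 332     …   i=14: 72
  i=15: 142
Match at i=15, j=9: e = 15·19 + 9 = 294.

294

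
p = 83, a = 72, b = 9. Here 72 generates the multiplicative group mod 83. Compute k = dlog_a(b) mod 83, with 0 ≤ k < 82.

Successive powers of 72 modulo 83:
  72^0=1  72^1=72  72^2=38  72^3=80  72^4=33  72^5=52
  72^6=9
So 72^6 ≡ 9 (mod 83), giving k = 6.

6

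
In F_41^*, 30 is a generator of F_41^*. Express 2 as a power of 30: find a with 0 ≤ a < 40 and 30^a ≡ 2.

22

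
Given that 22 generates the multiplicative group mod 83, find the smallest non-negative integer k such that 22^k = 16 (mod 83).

Successive powers of 22 modulo 83:
  22^0=1  22^1=22  22^2=69  22^3=24  22^4=30  22^5=79
  22^6=78  22^7=56  22^8=70  22^9=46  22^10=16
So 22^10 ≡ 16 (mod 83), giving k = 10.

10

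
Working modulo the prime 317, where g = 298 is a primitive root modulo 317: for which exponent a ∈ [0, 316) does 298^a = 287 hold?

Baby-step giant-step with m = ceil(sqrt(316)) = 18.
Baby table (298^j mod 317 for j=0..17):
  0:1  1:298  2:44  3:115  4:34  5:305  6:228  7:106
  8:205  9:226  10:144  11:117  12:313  13:76  14:141  15:174
  16:181  17:48
Giant step factor: 298^(-18) ≡ 252 (mod 317).
Scan 287·252^i mod 317 for i = 0, 1, …:
  i=0: 287   i=1: 48
Match at i=1, j=17: a = 1·18 + 17 = 35.

35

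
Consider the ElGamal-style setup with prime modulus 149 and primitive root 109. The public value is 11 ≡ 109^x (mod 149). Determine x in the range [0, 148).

Baby-step giant-step with m = ceil(sqrt(148)) = 13.
Baby table (109^j mod 149 for j=0..12):
  0:1  1:109  2:110  3:70  4:31  5:101  6:132  7:84
  8:67  9:2  10:69  11:71  12:140
Giant step factor: 109^(-13) ≡ 137 (mod 149).
Scan 11·137^i mod 149 for i = 0, 1, …:
  i=0: 11   i=1: 17   i=2: 94   i=3: 64
  i=4: 126   i=5: 127   i=6: 115   i=7: 110
Match at i=7, j=2: x = 7·13 + 2 = 93.

93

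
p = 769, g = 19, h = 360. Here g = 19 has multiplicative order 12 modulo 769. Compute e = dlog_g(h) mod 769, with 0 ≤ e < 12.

4

Successive powers of 19 modulo 769:
  19^0=1  19^1=19  19^2=361  19^3=707  19^4=360
So 19^4 ≡ 360 (mod 769), giving e = 4.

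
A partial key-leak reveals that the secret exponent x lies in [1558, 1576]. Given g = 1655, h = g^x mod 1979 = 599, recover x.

Compute 1655^1558 mod 1979 = 1420, then multiply by 1655 repeatedly:
  1655^1558=1420  1655^1559=1027  1655^1560=1703  1655^1561=369  1655^1562=1163
  1655^1563=1177  1655^1564=599
Found 599 at exponent 1564.

1564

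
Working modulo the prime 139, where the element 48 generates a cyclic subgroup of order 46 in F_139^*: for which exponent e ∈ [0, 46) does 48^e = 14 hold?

Baby-step giant-step with m = ceil(sqrt(46)) = 7.
Baby table (48^j mod 139 for j=0..6):
  0:1  1:48  2:80  3:87  4:6  5:10  6:63
Giant step factor: 48^(-7) ≡ 94 (mod 139).
Scan 14·94^i mod 139 for i = 0, 1, …:
  i=0: 14   i=1: 65   i=2: 133   i=3: 131
  i=4: 82   i=5: 63
Match at i=5, j=6: e = 5·7 + 6 = 41.

41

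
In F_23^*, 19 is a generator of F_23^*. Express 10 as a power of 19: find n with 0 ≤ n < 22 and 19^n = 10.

Successive powers of 19 modulo 23:
  19^0=1  19^1=19  19^2=16  19^3=5  19^4=3  19^5=11
  19^6=2  19^7=15  19^8=9  19^9=10
So 19^9 ≡ 10 (mod 23), giving n = 9.

9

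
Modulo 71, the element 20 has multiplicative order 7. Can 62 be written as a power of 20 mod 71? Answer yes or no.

⟨20⟩ has order 7; its elements mod 71 are {1, 20, 30, 32, 37, 45, 48}.
62 is not in this set.

no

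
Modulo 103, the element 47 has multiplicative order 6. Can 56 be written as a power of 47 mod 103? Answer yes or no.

yes

⟨47⟩ has order 6; its elements mod 103 are {1, 46, 47, 56, 57, 102}.
56 is in this set.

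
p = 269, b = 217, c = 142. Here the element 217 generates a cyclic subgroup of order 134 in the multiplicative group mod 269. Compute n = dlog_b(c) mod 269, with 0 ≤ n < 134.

112

Baby-step giant-step with m = ceil(sqrt(134)) = 12.
Baby table (217^j mod 269 for j=0..11):
  0:1  1:217  2:14  3:79  4:196  5:30  6:54  7:151
  8:218  9:231  10:93  11:6
Giant step factor: 217^(-12) ≡ 25 (mod 269).
Scan 142·25^i mod 269 for i = 0, 1, …:
  i=0: 142   i=1: 53   i=2: 249   i=3: 38
  i=4: 143   i=5: 78   i=6: 67   i=7: 61
  i=8: 180   i=9: 196
Match at i=9, j=4: n = 9·12 + 4 = 112.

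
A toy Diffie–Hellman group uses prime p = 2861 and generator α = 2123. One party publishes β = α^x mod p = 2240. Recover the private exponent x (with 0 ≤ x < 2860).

1267

Baby-step giant-step with m = ceil(sqrt(2860)) = 54.
Baby table (2123^j mod 2861 for j=0..53):
  0:1  1:2123  2:1054  3:340  4:848  5:735  6:1160  7:2220
  8:993  9:2443  10:2357  11:22  12:930  13:300  14:1758  15:1490
  16:1865  17:2632  18:203  19:1819  20:2248  21:356  22:484  23:433
  24:878  25:1483  26:1309  27:976  28:684  29:1605  30:2825  31:819
  32:2110  33:2065  34:943  35:2150  36:1155  37:188  38:1445  39:743
  40:978  41:2069  42:852  43:644  44:2515  45:719  46:1524  47:2522
  48:1275  49:319  50:2041  51:1489  52:2603  53:1578
Giant step factor: 2123^(-54) ≡ 1608 (mod 2861).
Scan 2240·1608^i mod 2861 for i = 0, 1, …:
  i=0: 2240   i=1: 2782   i=2: 1713   i=3: 2222
  i=4: 2448   i=5: 2509   i=6: 462   i=7: 1897
  i=8: 550   i=9: 351     …   i=22: 2821
  i=23: 1483
Match at i=23, j=25: x = 23·54 + 25 = 1267.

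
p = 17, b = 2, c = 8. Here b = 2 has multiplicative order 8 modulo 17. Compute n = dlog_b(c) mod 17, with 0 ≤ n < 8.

3

Successive powers of 2 modulo 17:
  2^0=1  2^1=2  2^2=4  2^3=8
So 2^3 ≡ 8 (mod 17), giving n = 3.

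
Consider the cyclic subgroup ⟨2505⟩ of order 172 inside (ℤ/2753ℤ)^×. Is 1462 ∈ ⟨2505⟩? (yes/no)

yes

1462 ∈ ⟨2505⟩ iff 1462^172 ≡ 1 (mod 2753), since |⟨2505⟩| = 172.
1462^172 mod 2753 = 1.
Since 1 = 1, 1462 lies in the subgroup.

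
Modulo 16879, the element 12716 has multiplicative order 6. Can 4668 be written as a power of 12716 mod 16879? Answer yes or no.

no

⟨12716⟩ has order 6; its elements mod 16879 are {1, 4163, 4164, 12715, 12716, 16878}.
4668 is not in this set.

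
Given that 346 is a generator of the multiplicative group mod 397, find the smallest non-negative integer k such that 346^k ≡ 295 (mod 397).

Baby-step giant-step with m = ceil(sqrt(396)) = 20.
Baby table (346^j mod 397 for j=0..19):
  0:1  1:346  2:219  3:344  4:321  5:303  6:30  7:58
  8:218  9:395  10:102  11:356  12:106  13:152  14:188  15:337
  16:281  17:358  18:4  19:193
Giant step factor: 346^(-20) ≡ 92 (mod 397).
Scan 295·92^i mod 397 for i = 0, 1, …:
  i=0: 295   i=1: 144   i=2: 147   i=3: 26
  i=4: 10   i=5: 126   i=6: 79   i=7: 122
  i=8: 108   i=9: 11   i=10: 218
Match at i=10, j=8: k = 10·20 + 8 = 208.

208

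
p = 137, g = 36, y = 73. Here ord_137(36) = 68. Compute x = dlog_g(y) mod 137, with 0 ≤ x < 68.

12

Baby-step giant-step with m = ceil(sqrt(68)) = 9.
Baby table (36^j mod 137 for j=0..8):
  0:1  1:36  2:63  3:76  4:133  5:130  6:22  7:107
  8:16
Giant step factor: 36^(-9) ≡ 93 (mod 137).
Scan 73·93^i mod 137 for i = 0, 1, …:
  i=0: 73   i=1: 76
Match at i=1, j=3: x = 1·9 + 3 = 12.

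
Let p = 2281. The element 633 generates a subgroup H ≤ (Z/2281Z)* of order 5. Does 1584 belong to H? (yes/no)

no

⟨633⟩ has order 5; its elements mod 2281 are {1, 342, 633, 1514, 2072}.
1584 is not in this set.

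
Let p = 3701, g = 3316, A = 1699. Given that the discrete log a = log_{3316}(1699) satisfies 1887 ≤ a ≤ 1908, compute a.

1906

Compute 3316^1887 mod 3701 = 2243, then multiply by 3316 repeatedly:
  3316^1887=2243  3316^1888=2479  3316^1889=443  3316^1890=3392  3316^1891=533
  3316^1892=2051  3316^1893=2379  3316^1894=1933  3316^1895=3397  3316^1896=2309
  3316^1897=2976  3316^1898=1550  3316^1899=2812  3316^1900=1773  3316^1901=2080
  3316^1902=2317  3316^1903=3597  3316^1904=3030  3316^1905=2966  3316^1906=1699
Found 1699 at exponent 1906.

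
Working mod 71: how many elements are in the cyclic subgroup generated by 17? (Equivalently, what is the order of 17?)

The order of 17 must divide p − 1 = 70 = 2 · 5 · 7.
Divisors: 1, 2, 5, 7, 10, 14, 35, 70.
Check each in increasing order: 17^1 ≡ 17;  17^2 ≡ 5;  17^5 ≡ 70;  17^7 ≡ 66;  17^10 ≡ 1.
Smallest exponent giving 1 is 10.

10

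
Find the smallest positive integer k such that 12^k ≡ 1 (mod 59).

The order of 12 must divide p − 1 = 58 = 2 · 29.
Divisors: 1, 2, 29, 58.
Check each in increasing order: 12^1 ≡ 12;  12^2 ≡ 26;  12^29 ≡ 1.
Smallest exponent giving 1 is 29.

29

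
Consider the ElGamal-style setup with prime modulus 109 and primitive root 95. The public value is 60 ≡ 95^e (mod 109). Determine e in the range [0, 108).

Baby-step giant-step with m = ceil(sqrt(108)) = 11.
Baby table (95^j mod 109 for j=0..10):
  0:1  1:95  2:87  3:90  4:48  5:91  6:34  7:69
  8:15  9:8  10:106
Giant step factor: 95^(-11) ≡ 13 (mod 109).
Scan 60·13^i mod 109 for i = 0, 1, …:
  i=0: 60   i=1: 17   i=2: 3   i=3: 39
  i=4: 71   i=5: 51   i=6: 9   i=7: 8
Match at i=7, j=9: e = 7·11 + 9 = 86.

86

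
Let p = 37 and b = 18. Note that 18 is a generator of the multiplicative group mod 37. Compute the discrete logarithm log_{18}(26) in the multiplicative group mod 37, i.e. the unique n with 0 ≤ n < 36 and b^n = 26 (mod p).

Successive powers of 18 modulo 37:
  18^0=1  18^1=18  18^2=28  18^3=23  18^4=7  18^5=15
  18^6=11  18^7=13  18^8=12  18^9=31  18^10=3  18^11=17
  18^12=10  18^13=32  18^14=21  18^15=8  18^16=33  18^17=2
  18^18=36  18^19=19  18^20=9  18^21=14  18^22=30  18^23=22
  18^24=26
So 18^24 ≡ 26 (mod 37), giving n = 24.

24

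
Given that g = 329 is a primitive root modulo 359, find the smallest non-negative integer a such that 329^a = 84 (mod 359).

41

Baby-step giant-step with m = ceil(sqrt(358)) = 19.
Baby table (329^j mod 359 for j=0..18):
  0:1  1:329  2:182  3:284  4:96  5:351  6:240  7:339
  8:241  9:309  10:64  11:234  12:160  13:226  14:41  15:206
  16:282  17:156  18:346
Giant step factor: 329^(-19) ≡ 139 (mod 359).
Scan 84·139^i mod 359 for i = 0, 1, …:
  i=0: 84   i=1: 188   i=2: 284
Match at i=2, j=3: a = 2·19 + 3 = 41.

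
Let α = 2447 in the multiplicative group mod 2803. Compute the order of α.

934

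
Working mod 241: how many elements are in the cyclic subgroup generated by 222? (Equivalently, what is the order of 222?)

48

The order of 222 must divide p − 1 = 240 = 2^4 · 3 · 5.
Divisors: 1, 2, 3, 4, 5, 6, 8, 10, 12, 15, 16, 20, 24, 30, 40, 48, 60, 80, 120, 240.
Check each in increasing order: 222^1 ≡ 222;  222^2 ≡ 120;  222^3 ≡ 130;  222^4 ≡ 181;  222^5 ≡ 176;  222^6 ≡ 30;  222^8 ≡ 226;  222^10 ≡ 128;  222^12 ≡ 177;  222^15 ≡ 115;  222^16 ≡ 225;  222^20 ≡ 237;  222^24 ≡ 240;  222^30 ≡ 211;  222^40 ≡ 16;  222^48 ≡ 1.
Smallest exponent giving 1 is 48.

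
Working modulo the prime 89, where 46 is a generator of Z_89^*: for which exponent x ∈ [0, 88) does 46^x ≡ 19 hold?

27

Baby-step giant-step with m = ceil(sqrt(88)) = 10.
Baby table (46^j mod 89 for j=0..9):
  0:1  1:46  2:69  3:59  4:44  5:66  6:10  7:15
  8:67  9:56
Giant step factor: 46^(-10) ≡ 71 (mod 89).
Scan 19·71^i mod 89 for i = 0, 1, …:
  i=0: 19   i=1: 14   i=2: 15
Match at i=2, j=7: x = 2·10 + 7 = 27.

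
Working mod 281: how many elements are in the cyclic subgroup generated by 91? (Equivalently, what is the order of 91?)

280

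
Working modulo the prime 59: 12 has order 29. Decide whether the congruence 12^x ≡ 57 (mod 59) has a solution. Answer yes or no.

57 ∈ ⟨12⟩ iff 57^29 ≡ 1 (mod 59), since |⟨12⟩| = 29.
57^29 mod 59 = 1.
Since 1 = 1, 57 lies in the subgroup.

yes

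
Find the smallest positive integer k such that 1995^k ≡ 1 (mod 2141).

428

The order of 1995 must divide p − 1 = 2140 = 2^2 · 5 · 107.
Divisors: 1, 2, 4, 5, 10, 20, 107, 214, 428, 535, 1070, 2140.
Check each in increasing order: 1995^1 ≡ 1995;  1995^2 ≡ 2047;  1995^4 ≡ 272;  1995^5 ≡ 967;  1995^10 ≡ 1613;  1995^20 ≡ 454;  1995^107 ≡ 419;  1995^214 ≡ 2140;  1995^428 ≡ 1.
Smallest exponent giving 1 is 428.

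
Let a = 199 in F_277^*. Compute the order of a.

The order of 199 must divide p − 1 = 276 = 2^2 · 3 · 23.
Divisors: 1, 2, 3, 4, 6, 12, 23, 46, 69, 92, 138, 276.
Check each in increasing order: 199^1 ≡ 199;  199^2 ≡ 267;  199^3 ≡ 226;  199^4 ≡ 100;  199^6 ≡ 108;  199^12 ≡ 30;  199^23 ≡ 95;  199^46 ≡ 161;  199^69 ≡ 60;  199^92 ≡ 160;  199^138 ≡ 276;  199^276 ≡ 1.
Smallest exponent giving 1 is 276.

276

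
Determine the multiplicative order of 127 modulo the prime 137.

8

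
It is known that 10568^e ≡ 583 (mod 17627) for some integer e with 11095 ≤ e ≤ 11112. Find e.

11112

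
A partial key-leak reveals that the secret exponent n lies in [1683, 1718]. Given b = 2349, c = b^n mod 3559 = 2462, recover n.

Compute 2349^1683 mod 3559 = 3100, then multiply by 2349 repeatedly:
  2349^1683=3100  2349^1684=186  2349^1685=2716  2349^1686=2156  2349^1687=3546
  2349^1688=1494  2349^1689=232  2349^1690=441  2349^1691=240  2349^1692=1438
  2349^1693=371  2349^1694=3083  2349^1695=2961  2349^1696=1103  2349^1697=3554
  2349^1698=2491  2349^1699=363  2349^1700=2086  2349^1701=2830  2349^1702=3017
  2349^1703=964  2349^1704=912  2349^1705=3329  2349^1706=698  2349^1707=2462
Found 2462 at exponent 1707.

1707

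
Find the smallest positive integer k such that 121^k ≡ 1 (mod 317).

79

The order of 121 must divide p − 1 = 316 = 2^2 · 79.
Divisors: 1, 2, 4, 79, 158, 316.
Check each in increasing order: 121^1 ≡ 121;  121^2 ≡ 59;  121^4 ≡ 311;  121^79 ≡ 1.
Smallest exponent giving 1 is 79.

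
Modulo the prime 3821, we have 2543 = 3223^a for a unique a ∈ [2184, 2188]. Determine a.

Compute 3223^2184 mod 3821 = 1689, then multiply by 3223 repeatedly:
  3223^2184=1689  3223^2185=2543
Found 2543 at exponent 2185.

2185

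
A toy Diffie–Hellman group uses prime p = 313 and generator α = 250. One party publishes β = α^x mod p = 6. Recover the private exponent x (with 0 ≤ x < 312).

174

Baby-step giant-step with m = ceil(sqrt(312)) = 18.
Baby table (250^j mod 313 for j=0..17):
  0:1  1:250  2:213  3:40  4:297  5:69  6:35  7:299
  8:256  9:148  10:66  11:224  12:286  13:136  14:196  15:172
  16:119  17:15
Giant step factor: 250^(-18) ≡ 52 (mod 313).
Scan 6·52^i mod 313 for i = 0, 1, …:
  i=0: 6   i=1: 312   i=2: 261   i=3: 113
  i=4: 242   i=5: 64   i=6: 198   i=7: 280
  i=8: 162   i=9: 286
Match at i=9, j=12: x = 9·18 + 12 = 174.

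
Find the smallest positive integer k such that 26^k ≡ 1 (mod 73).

72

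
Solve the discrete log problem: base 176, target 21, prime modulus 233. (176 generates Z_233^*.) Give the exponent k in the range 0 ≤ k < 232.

99

Baby-step giant-step with m = ceil(sqrt(232)) = 16.
Baby table (176^j mod 233 for j=0..15):
  0:1  1:176  2:220  3:42  4:169  5:153  6:133  7:108
  8:135  9:227  10:109  11:78  12:214  13:151  14:14  15:134
Giant step factor: 176^(-16) ≡ 32 (mod 233).
Scan 21·32^i mod 233 for i = 0, 1, …:
  i=0: 21   i=1: 206   i=2: 68   i=3: 79
  i=4: 198   i=5: 45   i=6: 42
Match at i=6, j=3: k = 6·16 + 3 = 99.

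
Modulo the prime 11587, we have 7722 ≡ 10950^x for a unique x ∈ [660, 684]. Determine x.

Compute 10950^660 mod 11587 = 9365, then multiply by 10950 repeatedly:
  10950^660=9365  10950^661=1800  10950^662=513  10950^663=9242  10950^664=10629
  10950^665=7722
Found 7722 at exponent 665.

665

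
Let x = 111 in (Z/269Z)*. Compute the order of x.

The order of 111 must divide p − 1 = 268 = 2^2 · 67.
Divisors: 1, 2, 4, 67, 134, 268.
Check each in increasing order: 111^1 ≡ 111;  111^2 ≡ 216;  111^4 ≡ 119;  111^67 ≡ 187;  111^134 ≡ 268;  111^268 ≡ 1.
Smallest exponent giving 1 is 268.

268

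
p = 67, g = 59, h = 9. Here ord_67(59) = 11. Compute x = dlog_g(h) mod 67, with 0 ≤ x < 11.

4

Successive powers of 59 modulo 67:
  59^0=1  59^1=59  59^2=64  59^3=24  59^4=9
So 59^4 ≡ 9 (mod 67), giving x = 4.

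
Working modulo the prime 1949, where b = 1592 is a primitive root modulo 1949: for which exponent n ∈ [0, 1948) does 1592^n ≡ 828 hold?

Baby-step giant-step with m = ceil(sqrt(1948)) = 45.
Baby table (1592^j mod 1949 for j=0..44):
  0:1  1:1592  2:764  3:112  4:945  5:1761  6:850  7:594
  8:383  9:1648  10:262  11:18  12:1370  13:109  14:67  15:1418
  16:514  17:1657  18:947  19:1047  20:429  21:818  22:324  23:1272
  24:13  25:1206  26:187  27:1456  28:591  29:1454  30:1305  31:1875
  32:1081  33:1934  34:1457  35:234  36:269  37:1417  38:871  39:893
  40:835  41:102  42:617  43:1917  44:1679
Giant step factor: 1592^(-45) ≡ 1892 (mod 1949).
Scan 828·1892^i mod 1949 for i = 0, 1, …:
  i=0: 828   i=1: 1529   i=2: 552   i=3: 1669
  i=4: 368   i=5: 463   i=6: 895   i=7: 1608
  i=8: 1896   i=9: 1072     …   i=17: 308
  i=18: 1934
Match at i=18, j=33: n = 18·45 + 33 = 843.

843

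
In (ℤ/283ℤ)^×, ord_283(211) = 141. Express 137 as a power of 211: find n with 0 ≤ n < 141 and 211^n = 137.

40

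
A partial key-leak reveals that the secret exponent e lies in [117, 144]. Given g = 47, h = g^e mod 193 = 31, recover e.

122

Compute 47^117 mod 193 = 154, then multiply by 47 repeatedly:
  47^117=154  47^118=97  47^119=120  47^120=43  47^121=91
  47^122=31
Found 31 at exponent 122.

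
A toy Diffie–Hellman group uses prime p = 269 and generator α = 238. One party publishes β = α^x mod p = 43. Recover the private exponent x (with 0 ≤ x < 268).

210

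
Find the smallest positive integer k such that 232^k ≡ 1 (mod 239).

The order of 232 must divide p − 1 = 238 = 2 · 7 · 17.
Divisors: 1, 2, 7, 14, 17, 34, 119, 238.
Check each in increasing order: 232^1 ≡ 232;  232^2 ≡ 49;  232^7 ≡ 51;  232^14 ≡ 211;  232^17 ≡ 44;  232^34 ≡ 24;  232^119 ≡ 1.
Smallest exponent giving 1 is 119.

119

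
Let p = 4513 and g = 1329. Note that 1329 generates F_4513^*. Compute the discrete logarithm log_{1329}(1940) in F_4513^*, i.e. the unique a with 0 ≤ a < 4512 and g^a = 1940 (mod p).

4304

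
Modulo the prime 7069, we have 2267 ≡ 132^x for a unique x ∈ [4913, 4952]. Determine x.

4947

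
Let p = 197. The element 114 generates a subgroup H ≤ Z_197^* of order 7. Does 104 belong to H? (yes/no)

104 ∈ ⟨114⟩ iff 104^7 ≡ 1 (mod 197), since |⟨114⟩| = 7.
104^7 mod 197 = 1.
Since 1 = 1, 104 lies in the subgroup.

yes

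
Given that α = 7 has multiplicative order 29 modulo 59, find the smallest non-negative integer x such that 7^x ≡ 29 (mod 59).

Successive powers of 7 modulo 59:
  7^0=1  7^1=7  7^2=49  7^3=48  7^4=41  7^5=51
  7^6=3  7^7=21  7^8=29
So 7^8 ≡ 29 (mod 59), giving x = 8.

8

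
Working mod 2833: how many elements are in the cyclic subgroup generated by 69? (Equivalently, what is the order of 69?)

708

The order of 69 must divide p − 1 = 2832 = 2^4 · 3 · 59.
Divisors: 1, 2, 3, 4, 6, 8, 12, 16, 24, 48, 59, 118, 177, 236, 354, 472, 708, 944, 1416, 2832.
Check each in increasing order: 69^1 ≡ 69;  69^2 ≡ 1928;  69^3 ≡ 2714;  69^4 ≡ 288;  69^6 ≡ 2829;  69^8 ≡ 787;  69^12 ≡ 16;  69^16 ≡ 1775;  69^24 ≡ 256;  69^48 ≡ 377;  69^59 ≡ 498;  69^118 ≡ 1533;  69^177 ≡ 1357;  69^236 ≡ 1532;  69^354 ≡ 2832;  69^472 ≡ 1300;  69^708 ≡ 1.
Smallest exponent giving 1 is 708.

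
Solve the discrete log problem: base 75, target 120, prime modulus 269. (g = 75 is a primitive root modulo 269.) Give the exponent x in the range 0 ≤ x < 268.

44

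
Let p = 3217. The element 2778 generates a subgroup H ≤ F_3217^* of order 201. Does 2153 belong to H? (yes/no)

yes

2153 ∈ ⟨2778⟩ iff 2153^201 ≡ 1 (mod 3217), since |⟨2778⟩| = 201.
2153^201 mod 3217 = 1.
Since 1 = 1, 2153 lies in the subgroup.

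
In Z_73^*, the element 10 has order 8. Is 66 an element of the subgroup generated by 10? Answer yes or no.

66 ∈ ⟨10⟩ iff 66^8 ≡ 1 (mod 73), since |⟨10⟩| = 8.
66^8 mod 73 = 64.
Since 64 ≠ 1, 66 does not lie in the subgroup.

no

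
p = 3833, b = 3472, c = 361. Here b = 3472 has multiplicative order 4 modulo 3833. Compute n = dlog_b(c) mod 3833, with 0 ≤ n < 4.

3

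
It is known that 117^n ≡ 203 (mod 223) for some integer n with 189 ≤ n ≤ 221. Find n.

190

Compute 117^189 mod 223 = 118, then multiply by 117 repeatedly:
  117^189=118  117^190=203
Found 203 at exponent 190.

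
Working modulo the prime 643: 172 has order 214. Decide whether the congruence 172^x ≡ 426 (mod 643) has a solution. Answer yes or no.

yes

426 ∈ ⟨172⟩ iff 426^214 ≡ 1 (mod 643), since |⟨172⟩| = 214.
426^214 mod 643 = 1.
Since 1 = 1, 426 lies in the subgroup.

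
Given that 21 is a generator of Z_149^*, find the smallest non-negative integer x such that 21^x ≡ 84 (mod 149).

Baby-step giant-step with m = ceil(sqrt(148)) = 13.
Baby table (21^j mod 149 for j=0..12):
  0:1  1:21  2:143  3:23  4:36  5:11  6:82  7:83
  8:104  9:98  10:121  11:8  12:19
Giant step factor: 21^(-13) ≡ 90 (mod 149).
Scan 84·90^i mod 149 for i = 0, 1, …:
  i=0: 84   i=1: 110   i=2: 66   i=3: 129
  i=4: 137   i=5: 112   i=6: 97   i=7: 88
  i=8: 23
Match at i=8, j=3: x = 8·13 + 3 = 107.

107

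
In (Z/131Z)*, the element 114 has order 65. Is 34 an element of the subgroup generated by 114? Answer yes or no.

yes

34 ∈ ⟨114⟩ iff 34^65 ≡ 1 (mod 131), since |⟨114⟩| = 65.
34^65 mod 131 = 1.
Since 1 = 1, 34 lies in the subgroup.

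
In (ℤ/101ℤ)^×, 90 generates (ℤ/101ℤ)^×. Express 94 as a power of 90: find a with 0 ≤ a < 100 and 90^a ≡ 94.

Baby-step giant-step with m = ceil(sqrt(100)) = 10.
Baby table (90^j mod 101 for j=0..9):
  0:1  1:90  2:20  3:83  4:97  5:44  6:21  7:72
  8:16  9:26
Giant step factor: 90^(-10) ≡ 6 (mod 101).
Scan 94·6^i mod 101 for i = 0, 1, …:
  i=0: 94   i=1: 59   i=2: 51   i=3: 3
  i=4: 18   i=5: 7   i=6: 42   i=7: 50
  i=8: 98   i=9: 83
Match at i=9, j=3: a = 9·10 + 3 = 93.

93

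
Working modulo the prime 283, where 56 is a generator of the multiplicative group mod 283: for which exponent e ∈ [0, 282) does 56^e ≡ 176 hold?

106

Baby-step giant-step with m = ceil(sqrt(282)) = 17.
Baby table (56^j mod 283 for j=0..16):
  0:1  1:56  2:23  3:156  4:246  5:192  6:281  7:171
  8:237  9:254  10:74  11:182  12:4  13:224  14:92  15:58
  16:135
Giant step factor: 56^(-17) ≡ 276 (mod 283).
Scan 176·276^i mod 283 for i = 0, 1, …:
  i=0: 176   i=1: 183   i=2: 134   i=3: 194
  i=4: 57   i=5: 167   i=6: 246
Match at i=6, j=4: e = 6·17 + 4 = 106.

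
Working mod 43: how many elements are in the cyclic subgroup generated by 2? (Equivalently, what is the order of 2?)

The order of 2 must divide p − 1 = 42 = 2 · 3 · 7.
Divisors: 1, 2, 3, 6, 7, 14, 21, 42.
Check each in increasing order: 2^1 ≡ 2;  2^2 ≡ 4;  2^3 ≡ 8;  2^6 ≡ 21;  2^7 ≡ 42;  2^14 ≡ 1.
Smallest exponent giving 1 is 14.

14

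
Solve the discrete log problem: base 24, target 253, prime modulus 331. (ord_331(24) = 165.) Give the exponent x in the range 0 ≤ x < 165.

Successive powers of 24 modulo 331:
  24^0=1  24^1=24  24^2=245  24^3=253
So 24^3 ≡ 253 (mod 331), giving x = 3.

3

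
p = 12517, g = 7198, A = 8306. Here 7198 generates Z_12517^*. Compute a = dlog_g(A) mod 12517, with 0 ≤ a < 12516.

Baby-step giant-step with m = ceil(sqrt(12516)) = 112.
Baby table (7198^j mod 12517 for j=0..111):
  0:1  1:7198  2:3341  3:3361  4:9634  5:1352  6:5987  7:10912
  8:401  9:7488  10:422  11:8442  12:7998  13:3921  14:10040  15:7279
  16:10597  17:11125  18:6501  19:5652  20:2846  21:7696  22:8083  23:2418
  24:6134  25:5073  26:3365  27:875  28:2199  29:6914  30:11897  31:5809
  32:6402  33:6519  34:10046  35:399  36:5609  37:6257  38:1720  39:1247
  40:1217  41:10583  42:10489  43:9795  44:8666  45:5657  46:1285  47:11884
  48:12371  49:520  50:377  51:9974  52:7857  53:2880  54:2088  55:9024
  56:4039  57:8248  58:973  59:6651  60:8890  61:3316  62:11166  63:1211
  64:4946  65:2960  66:2146  67:930  68:10062  69:2914  70:8997  71:9965
  72:5660  73:10362  74:9390  75:9937  76:4388  77:4433  78:2901  79:3042
  80:4083  81:12035  82:10290  83:4331  84:7208  85:219  86:11737  87:5693
  88:10073  89:6990  90:8197  91:9385  92:11498  93:200  94:145  95:4799
  96:8799  97:11699  98:7543  99:8285  100:4442  101:5098  102:8077  103:9298
  104:11122  105:9941  106:8146  107:5280  108:3828  109:4027  110:9491  111:10949
Giant step factor: 7198^(-112) ≡ 6362 (mod 12517).
Scan 8306·6362^i mod 12517 for i = 0, 1, …:
  i=0: 8306   i=1: 8515   i=2: 11371   i=3: 6559
  i=4: 9197   i=5: 6856   i=6: 8644   i=7: 5947
  i=8: 8440   i=9: 9867     …   i=93: 3622
  i=94: 11884
Match at i=94, j=47: a = 94·112 + 47 = 10575.

10575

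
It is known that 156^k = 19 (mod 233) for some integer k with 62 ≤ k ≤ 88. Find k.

64

Compute 156^62 mod 233 = 101, then multiply by 156 repeatedly:
  156^62=101  156^63=145  156^64=19
Found 19 at exponent 64.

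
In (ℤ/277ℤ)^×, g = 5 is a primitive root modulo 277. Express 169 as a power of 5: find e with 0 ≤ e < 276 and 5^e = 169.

168

Baby-step giant-step with m = ceil(sqrt(276)) = 17.
Baby table (5^j mod 277 for j=0..16):
  0:1  1:5  2:25  3:125  4:71  5:78  6:113  7:11
  8:55  9:275  10:267  11:227  12:27  13:135  14:121  15:51
  16:255
Giant step factor: 5^(-17) ≡ 209 (mod 277).
Scan 169·209^i mod 277 for i = 0, 1, …:
  i=0: 169   i=1: 142   i=2: 39   i=3: 118
  i=4: 9   i=5: 219   i=6: 66   i=7: 221
  i=8: 207   i=9: 51
Match at i=9, j=15: e = 9·17 + 15 = 168.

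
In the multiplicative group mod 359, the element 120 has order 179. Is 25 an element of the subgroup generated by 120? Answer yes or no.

25 ∈ ⟨120⟩ iff 25^179 ≡ 1 (mod 359), since |⟨120⟩| = 179.
25^179 mod 359 = 1.
Since 1 = 1, 25 lies in the subgroup.

yes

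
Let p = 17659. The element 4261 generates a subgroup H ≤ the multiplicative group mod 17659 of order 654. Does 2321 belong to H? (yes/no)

no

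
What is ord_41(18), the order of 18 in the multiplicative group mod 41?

5

The order of 18 must divide p − 1 = 40 = 2^3 · 5.
Divisors: 1, 2, 4, 5, 8, 10, 20, 40.
Check each in increasing order: 18^1 ≡ 18;  18^2 ≡ 37;  18^4 ≡ 16;  18^5 ≡ 1.
Smallest exponent giving 1 is 5.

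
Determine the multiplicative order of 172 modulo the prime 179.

The order of 172 must divide p − 1 = 178 = 2 · 89.
Divisors: 1, 2, 89, 178.
Check each in increasing order: 172^1 ≡ 172;  172^2 ≡ 49;  172^89 ≡ 1.
Smallest exponent giving 1 is 89.

89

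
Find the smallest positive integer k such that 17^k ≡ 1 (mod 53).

26

The order of 17 must divide p − 1 = 52 = 2^2 · 13.
Divisors: 1, 2, 4, 13, 26, 52.
Check each in increasing order: 17^1 ≡ 17;  17^2 ≡ 24;  17^4 ≡ 46;  17^13 ≡ 52;  17^26 ≡ 1.
Smallest exponent giving 1 is 26.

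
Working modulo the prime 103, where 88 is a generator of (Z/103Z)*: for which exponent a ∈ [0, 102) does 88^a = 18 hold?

26

Successive powers of 88 modulo 103:
  88^0=1  88^1=88  88^2=19  88^3=24  88^4=52  88^5=44
  88^6=61  88^7=12  88^8=26  88^9=22  88^10=82  88^11=6
  88^12=13  88^13=11  88^14=41  88^15=3  88^16=58  88^17=57
  88^18=72  88^19=53  88^20=29  88^21=80  88^22=36  88^23=78
  88^24=66  88^25=40  88^26=18
So 88^26 ≡ 18 (mod 103), giving a = 26.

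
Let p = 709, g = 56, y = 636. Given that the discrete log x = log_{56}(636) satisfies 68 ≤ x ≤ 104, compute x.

69

Compute 56^68 mod 709 = 62, then multiply by 56 repeatedly:
  56^68=62  56^69=636
Found 636 at exponent 69.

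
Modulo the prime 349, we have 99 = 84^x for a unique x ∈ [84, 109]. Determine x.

Compute 84^84 mod 349 = 234, then multiply by 84 repeatedly:
  84^84=234  84^85=112  84^86=334  84^87=136  84^88=256
  84^89=215  84^90=261  84^91=286  84^92=292  84^93=98
  84^94=205  84^95=119  84^96=224  84^97=319  84^98=272
  84^99=163  84^100=81  84^101=173  84^102=223  84^103=235
  84^104=196  84^105=61  84^106=238  84^107=99
Found 99 at exponent 107.

107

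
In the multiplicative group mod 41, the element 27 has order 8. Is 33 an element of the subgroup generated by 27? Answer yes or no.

no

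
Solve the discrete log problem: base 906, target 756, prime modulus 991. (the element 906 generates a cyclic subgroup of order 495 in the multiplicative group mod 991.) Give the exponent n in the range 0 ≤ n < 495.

Baby-step giant-step with m = ceil(sqrt(495)) = 23.
Baby table (906^j mod 991 for j=0..22):
  0:1  1:906  2:288  3:295  4:691  5:725  6:808  7:690
  8:810  9:520  10:395  11:119  12:786  13:578  14:420  15:967
  16:58  17:25  18:848  19:263  20:438  21:428  22:287
Giant step factor: 906^(-23) ≡ 858 (mod 991).
Scan 756·858^i mod 991 for i = 0, 1, …:
  i=0: 756   i=1: 534   i=2: 330   i=3: 705
  i=4: 380   i=5: 1
Match at i=5, j=0: n = 5·23 + 0 = 115.

115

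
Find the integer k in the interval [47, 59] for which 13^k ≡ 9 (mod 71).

Compute 13^47 mod 71 = 28, then multiply by 13 repeatedly:
  13^47=28  13^48=9
Found 9 at exponent 48.

48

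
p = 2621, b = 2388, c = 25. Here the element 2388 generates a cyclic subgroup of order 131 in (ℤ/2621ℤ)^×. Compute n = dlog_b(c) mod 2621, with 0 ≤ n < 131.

103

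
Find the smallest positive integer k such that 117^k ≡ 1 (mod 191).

The order of 117 must divide p − 1 = 190 = 2 · 5 · 19.
Divisors: 1, 2, 5, 10, 19, 38, 95, 190.
Check each in increasing order: 117^1 ≡ 117;  117^2 ≡ 128;  117^5 ≡ 52;  117^10 ≡ 30;  117^19 ≡ 184;  117^38 ≡ 49;  117^95 ≡ 1.
Smallest exponent giving 1 is 95.

95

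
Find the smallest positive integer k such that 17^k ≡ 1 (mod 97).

The order of 17 must divide p − 1 = 96 = 2^5 · 3.
Divisors: 1, 2, 3, 4, 6, 8, 12, 16, 24, 32, 48, 96.
Check each in increasing order: 17^1 ≡ 17;  17^2 ≡ 95;  17^3 ≡ 63;  17^4 ≡ 4;  17^6 ≡ 89;  17^8 ≡ 16;  17^12 ≡ 64;  17^16 ≡ 62;  17^24 ≡ 22;  17^32 ≡ 61;  17^48 ≡ 96;  17^96 ≡ 1.
Smallest exponent giving 1 is 96.

96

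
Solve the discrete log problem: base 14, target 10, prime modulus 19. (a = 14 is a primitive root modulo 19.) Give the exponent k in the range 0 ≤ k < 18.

Successive powers of 14 modulo 19:
  14^0=1  14^1=14  14^2=6  14^3=8  14^4=17  14^5=10
So 14^5 ≡ 10 (mod 19), giving k = 5.

5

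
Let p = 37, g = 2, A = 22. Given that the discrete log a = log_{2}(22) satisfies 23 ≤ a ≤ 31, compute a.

31

Compute 2^23 mod 37 = 5, then multiply by 2 repeatedly:
  2^23=5  2^24=10  2^25=20  2^26=3  2^27=6
  2^28=12  2^29=24  2^30=11  2^31=22
Found 22 at exponent 31.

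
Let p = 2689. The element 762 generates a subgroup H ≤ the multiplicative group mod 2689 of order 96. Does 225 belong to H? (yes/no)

yes

225 ∈ ⟨762⟩ iff 225^96 ≡ 1 (mod 2689), since |⟨762⟩| = 96.
225^96 mod 2689 = 1.
Since 1 = 1, 225 lies in the subgroup.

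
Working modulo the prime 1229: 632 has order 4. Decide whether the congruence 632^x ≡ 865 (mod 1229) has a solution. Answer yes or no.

865 ∈ ⟨632⟩ iff 865^4 ≡ 1 (mod 1229), since |⟨632⟩| = 4.
865^4 mod 1229 = 391.
Since 391 ≠ 1, 865 does not lie in the subgroup.

no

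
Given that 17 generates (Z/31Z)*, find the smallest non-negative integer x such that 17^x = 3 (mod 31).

Successive powers of 17 modulo 31:
  17^0=1  17^1=17  17^2=10  17^3=15  17^4=7  17^5=26
  17^6=8  17^7=12  17^8=18  17^9=27  17^10=25  17^11=22
  17^12=2  17^13=3
So 17^13 ≡ 3 (mod 31), giving x = 13.

13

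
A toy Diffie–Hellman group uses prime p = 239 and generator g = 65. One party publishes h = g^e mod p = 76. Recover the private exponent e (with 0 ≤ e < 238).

91

Baby-step giant-step with m = ceil(sqrt(238)) = 16.
Baby table (65^j mod 239 for j=0..15):
  0:1  1:65  2:162  3:14  4:193  5:117  6:196  7:73
  8:204  9:115  10:66  11:227  12:176  13:207  14:71  15:74
Giant step factor: 65^(-16) ≡ 8 (mod 239).
Scan 76·8^i mod 239 for i = 0, 1, …:
  i=0: 76   i=1: 130   i=2: 84   i=3: 194
  i=4: 118   i=5: 227
Match at i=5, j=11: e = 5·16 + 11 = 91.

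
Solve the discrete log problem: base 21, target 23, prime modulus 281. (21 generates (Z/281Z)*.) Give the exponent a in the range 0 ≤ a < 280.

99

Baby-step giant-step with m = ceil(sqrt(280)) = 17.
Baby table (21^j mod 281 for j=0..16):
  0:1  1:21  2:160  3:269  4:29  5:47  6:144  7:214
  8:279  9:239  10:242  11:24  12:223  13:187  14:274  15:134
  16:4
Giant step factor: 21^(-17) ≡ 184 (mod 281).
Scan 23·184^i mod 281 for i = 0, 1, …:
  i=0: 23   i=1: 17   i=2: 37   i=3: 64
  i=4: 255   i=5: 274
Match at i=5, j=14: a = 5·17 + 14 = 99.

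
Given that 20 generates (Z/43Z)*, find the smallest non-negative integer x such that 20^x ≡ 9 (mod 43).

8

Baby-step giant-step with m = ceil(sqrt(42)) = 7.
Baby table (20^j mod 43 for j=0..6):
  0:1  1:20  2:13  3:2  4:40  5:26  6:4
Giant step factor: 20^(-7) ≡ 7 (mod 43).
Scan 9·7^i mod 43 for i = 0, 1, …:
  i=0: 9   i=1: 20
Match at i=1, j=1: x = 1·7 + 1 = 8.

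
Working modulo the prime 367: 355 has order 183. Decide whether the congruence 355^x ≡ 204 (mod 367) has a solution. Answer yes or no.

yes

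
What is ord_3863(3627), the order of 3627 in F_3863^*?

1931

The order of 3627 must divide p − 1 = 3862 = 2 · 1931.
Divisors: 1, 2, 1931, 3862.
Check each in increasing order: 3627^1 ≡ 3627;  3627^2 ≡ 1614;  3627^1931 ≡ 1.
Smallest exponent giving 1 is 1931.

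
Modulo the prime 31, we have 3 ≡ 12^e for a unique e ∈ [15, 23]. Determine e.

19

Compute 12^15 mod 31 = 30, then multiply by 12 repeatedly:
  12^15=30  12^16=19  12^17=11  12^18=8  12^19=3
Found 3 at exponent 19.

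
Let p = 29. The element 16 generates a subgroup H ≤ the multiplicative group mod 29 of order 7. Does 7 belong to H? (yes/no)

yes

⟨16⟩ has order 7; its elements mod 29 are {1, 7, 16, 20, 23, 24, 25}.
7 is in this set.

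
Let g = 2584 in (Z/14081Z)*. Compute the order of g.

1760

The order of 2584 must divide p − 1 = 14080 = 2^8 · 5 · 11.
Divisors: 1, 2, 4, 5, 8, 10, 11, 16, 20, 22, 32, 40, 44, 55, 64, 80, 88, 110, 128, 160, 176, 220, 256, 320, 352, 440, 640, 704, 880, 1280, 1408, 1760, 2816, 3520, 7040, 14080.
Check each in increasing order: 2584^1 ≡ 2584;  2584^2 ≡ 2662;  2584^4 ≡ 3501;  2584^5 ≡ 6582;  2584^8 ≡ 6531;  2584^10 ≡ 9568;  2584^11 ≡ 11557;  2584^16 ≡ 2612;  2584^20 ≡ 6043;  2584^22 ≡ 5964;  2584^32 ≡ 7340;  2584^40 ≡ 5816;  2584^44 ≡ 690;  2584^55 ≡ 4484;  2584^64 ≡ 1694;  2584^80 ≡ 3294;  2584^88 ≡ 11427;  2584^110 ≡ 12669;  2584^128 ≡ 11193;  2584^160 ≡ 8066;  2584^176 ≡ 3216;  2584^220 ≡ 8323;  2584^256 ≡ 4592;  2584^320 ≡ 6136;  2584^352 ≡ 7202;  2584^440 ≡ 7890;  2584^640 ≡ 11983;  2584^704 ≡ 8481;  2584^880 ≡ 14080;  2584^1280 ≡ 8332;  2584^1408 ≡ 1613;  2584^1760 ≡ 1.
Smallest exponent giving 1 is 1760.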